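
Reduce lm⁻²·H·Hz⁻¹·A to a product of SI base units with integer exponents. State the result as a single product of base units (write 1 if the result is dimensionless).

kg·m²·s⁻¹·A⁻¹·cd⁻²

lm = cd.
So lm⁻² = cd⁻².
H = kg·m²·s⁻²·A⁻².
Hz = s⁻¹.
So Hz⁻¹ = s.
Combining: lm⁻²·H·Hz⁻¹·A = cd⁻² · (kg·m²·s⁻²·A⁻²) · s · A = kg·m²·s⁻¹·A⁻¹·cd⁻².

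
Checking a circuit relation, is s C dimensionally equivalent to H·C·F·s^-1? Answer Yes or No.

Left side:
  C = s·A.
  Combining: s·C = s · (s·A) = s²·A.
Right side:
  H = kg·m²·s⁻²·A⁻².
  C = s·A.
  F = kg⁻¹·m⁻²·s⁴·A².
  Combining: H·C·F·s⁻¹ = (kg·m²·s⁻²·A⁻²) · (s·A) · (kg⁻¹·m⁻²·s⁴·A²) · s⁻¹ = s²·A.
Both reduce to s²·A.

Yes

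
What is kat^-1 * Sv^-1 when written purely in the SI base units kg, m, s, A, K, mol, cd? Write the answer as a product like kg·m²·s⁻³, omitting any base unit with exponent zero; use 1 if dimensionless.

kat = mol/s = s⁻¹·mol (catalytic activity).
So kat⁻¹ = s·mol⁻¹.
Sv = J/kg (equivalent dose = energy per mass),
    = m²·s⁻².
So Sv⁻¹ = m⁻²·s².
Combining: kat⁻¹·Sv⁻¹ = (s·mol⁻¹) · (m⁻²·s²) = m⁻²·s³·mol⁻¹.

m⁻²·s³·mol⁻¹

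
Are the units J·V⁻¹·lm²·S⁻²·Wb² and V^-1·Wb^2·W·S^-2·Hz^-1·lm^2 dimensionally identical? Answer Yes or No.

Left side:
  J = N·m (work = force × distance),
      = kg·m²·s⁻².
  V = W/A (potential = power per current),
      = kg·m²·s⁻³·A⁻¹.
  So V⁻¹ = kg⁻¹·m⁻²·s³·A.
  lm = cd·sr = cd (luminous flux; sr is dimensionless).
  So lm² = cd².
  S = 1/Ω (conductance is reciprocal resistance),
      = kg⁻¹·m⁻²·s³·A².
  So S⁻² = kg²·m⁴·s⁻⁶·A⁻⁴.
  Wb = V·s (flux: a volt is a weber per second),
      = kg·m²·s⁻²·A⁻¹.
  So Wb² = kg²·m⁴·s⁻⁴·A⁻².
  Combining: J·V⁻¹·lm²·S⁻²·Wb² = (kg·m²·s⁻²) · (kg⁻¹·m⁻²·s³·A) · cd² · (kg²·m⁴·s⁻⁶·A⁻⁴) · (kg²·m⁴·s⁻⁴·A⁻²) = kg⁴·m⁸·s⁻⁹·A⁻⁵·cd².
Right side:
  V = kg·m²·s⁻³·A⁻¹.
  So V⁻¹ = kg⁻¹·m⁻²·s³·A.
  Wb = kg·m²·s⁻²·A⁻¹.
  So Wb² = kg²·m⁴·s⁻⁴·A⁻².
  W = kg·m²·s⁻³.
  S = kg⁻¹·m⁻²·s³·A².
  So S⁻² = kg²·m⁴·s⁻⁶·A⁻⁴.
  Hz = s⁻¹.
  So Hz⁻¹ = s.
  lm = cd.
  So lm² = cd².
  Combining: V⁻¹·Wb²·W·S⁻²·Hz⁻¹·lm² = (kg⁻¹·m⁻²·s³·A) · (kg²·m⁴·s⁻⁴·A⁻²) · (kg·m²·s⁻³) · (kg²·m⁴·s⁻⁶·A⁻⁴) · s · cd² = kg⁴·m⁸·s⁻⁹·A⁻⁵·cd².
Both reduce to kg⁴·m⁸·s⁻⁹·A⁻⁵·cd².

Yes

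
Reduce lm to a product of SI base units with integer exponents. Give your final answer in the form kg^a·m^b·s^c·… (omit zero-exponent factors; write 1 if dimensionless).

cd

lm = cd·sr = cd (luminous flux; sr is dimensionless).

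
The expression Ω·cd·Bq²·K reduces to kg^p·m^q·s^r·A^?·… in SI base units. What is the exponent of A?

Ω = kg·m²·s⁻³·A⁻².
Bq = s⁻¹.
So Bq² = s⁻².
Combining: Ω·cd·Bq²·K = (kg·m²·s⁻³·A⁻²) · cd · s⁻² · K = kg·m²·s⁻⁵·A⁻²·K·cd.
The exponent of A is -2.

-2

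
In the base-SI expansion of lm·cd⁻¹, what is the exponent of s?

0

lm = cd·sr = cd (luminous flux; sr is dimensionless).
Combining: lm·cd⁻¹ = cd · cd⁻¹ = 1.
The exponent of s is 0.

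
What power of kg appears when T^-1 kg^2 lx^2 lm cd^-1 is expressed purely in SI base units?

1

T = kg·s⁻²·A⁻¹.
So T⁻¹ = kg⁻¹·s²·A.
lx = m⁻²·cd.
So lx² = m⁻⁴·cd².
lm = cd.
Combining: T⁻¹·kg²·lx²·lm·cd⁻¹ = (kg⁻¹·s²·A) · kg² · (m⁻⁴·cd²) · cd · cd⁻¹ = kg·m⁻⁴·s²·A·cd².
The exponent of kg is 1.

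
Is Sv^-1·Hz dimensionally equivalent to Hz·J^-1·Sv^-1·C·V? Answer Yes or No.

Yes

Left side:
  Sv = J/kg (equivalent dose = energy per mass),
      = m²·s⁻².
  So Sv⁻¹ = m⁻²·s².
  Hz = 1/s = s⁻¹ (frequency is cycles per second).
  Combining: Sv⁻¹·Hz = (m⁻²·s²) · s⁻¹ = m⁻²·s.
Right side:
  Hz = s⁻¹.
  J = kg·m²·s⁻².
  So J⁻¹ = kg⁻¹·m⁻²·s².
  Sv = m²·s⁻².
  So Sv⁻¹ = m⁻²·s².
  C = s·A.
  V = kg·m²·s⁻³·A⁻¹.
  Combining: Hz·J⁻¹·Sv⁻¹·C·V = s⁻¹ · (kg⁻¹·m⁻²·s²) · (m⁻²·s²) · (s·A) · (kg·m²·s⁻³·A⁻¹) = m⁻²·s.
Both reduce to m⁻²·s.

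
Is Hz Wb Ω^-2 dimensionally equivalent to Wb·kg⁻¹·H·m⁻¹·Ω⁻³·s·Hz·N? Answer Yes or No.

Yes

Left side:
  Hz = 1/s = s⁻¹ (frequency is cycles per second).
  Wb = V·s (flux: a volt is a weber per second),
      = kg·m²·s⁻²·A⁻¹.
  Ω = V/A (resistance = voltage per current),
      = kg·m²·s⁻³·A⁻².
  So Ω⁻² = kg⁻²·m⁻⁴·s⁶·A⁴.
  Combining: Hz·Wb·Ω⁻² = s⁻¹ · (kg·m²·s⁻²·A⁻¹) · (kg⁻²·m⁻⁴·s⁶·A⁴) = kg⁻¹·m⁻²·s³·A³.
Right side:
  Wb = V·s (flux: a volt is a weber per second),
      = kg·m²·s⁻²·A⁻¹.
  H = Wb/A (inductance = flux per current),
      = kg·m²·s⁻²·A⁻².
  Ω = V/A (resistance = voltage per current),
      = kg·m²·s⁻³·A⁻².
  So Ω⁻³ = kg⁻³·m⁻⁶·s⁹·A⁶.
  Hz = 1/s = s⁻¹ (frequency is cycles per second).
  N = kg·m/s² = kg·m·s⁻² (force = mass × acceleration).
  Combining: Wb·kg⁻¹·H·m⁻¹·Ω⁻³·s·Hz·N = (kg·m²·s⁻²·A⁻¹) · kg⁻¹ · (kg·m²·s⁻²·A⁻²) · m⁻¹ · (kg⁻³·m⁻⁶·s⁹·A⁶) · s · s⁻¹ · (kg·m·s⁻²) = kg⁻¹·m⁻²·s³·A³.
Both reduce to kg⁻¹·m⁻²·s³·A³.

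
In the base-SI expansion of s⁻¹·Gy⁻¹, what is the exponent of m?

Gy = J/kg (absorbed dose = energy per mass),
    = m²·s⁻².
So Gy⁻¹ = m⁻²·s².
Combining: s⁻¹·Gy⁻¹ = s⁻¹ · (m⁻²·s²) = m⁻²·s.
The exponent of m is -2.

-2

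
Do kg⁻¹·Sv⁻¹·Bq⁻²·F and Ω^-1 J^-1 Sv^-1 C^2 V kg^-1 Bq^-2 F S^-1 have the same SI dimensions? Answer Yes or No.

Left side:
  Sv = m²·s⁻².
  So Sv⁻¹ = m⁻²·s².
  Bq = s⁻¹.
  So Bq⁻² = s².
  F = kg⁻¹·m⁻²·s⁴·A².
  Combining: kg⁻¹·Sv⁻¹·Bq⁻²·F = kg⁻¹ · (m⁻²·s²) · s² · (kg⁻¹·m⁻²·s⁴·A²) = kg⁻²·m⁻⁴·s⁸·A².
Right side:
  Ω = V/A (resistance = voltage per current),
      = kg·m²·s⁻³·A⁻².
  So Ω⁻¹ = kg⁻¹·m⁻²·s³·A².
  J = N·m (work = force × distance),
      = kg·m²·s⁻².
  So J⁻¹ = kg⁻¹·m⁻²·s².
  Sv = J/kg (equivalent dose = energy per mass),
      = m²·s⁻².
  So Sv⁻¹ = m⁻²·s².
  C = A·s = s·A (charge = current × time).
  So C² = s²·A².
  V = W/A (potential = power per current),
      = kg·m²·s⁻³·A⁻¹.
  Bq = 1/s = s⁻¹ (activity is decays per second).
  So Bq⁻² = s².
  F = C/V (capacitance = charge per voltage),
      = A·s/(kg·m²·s⁻³·A⁻¹) (substituting C and V),
      = kg⁻¹·m⁻²·s⁴·A².
  S = 1/Ω (conductance is reciprocal resistance),
      = kg⁻¹·m⁻²·s³·A².
  So S⁻¹ = kg·m²·s⁻³·A⁻².
  Combining: Ω⁻¹·J⁻¹·Sv⁻¹·C²·V·kg⁻¹·Bq⁻²·F·S⁻¹ = (kg⁻¹·m⁻²·s³·A²) · (kg⁻¹·m⁻²·s²) · (m⁻²·s²) · (s²·A²) · (kg·m²·s⁻³·A⁻¹) · kg⁻¹ · s² · (kg⁻¹·m⁻²·s⁴·A²) · (kg·m²·s⁻³·A⁻²) = kg⁻²·m⁻⁴·s⁹·A³.
Left is kg⁻²·m⁻⁴·s⁸·A²; right is kg⁻²·m⁻⁴·s⁹·A³ — different.

No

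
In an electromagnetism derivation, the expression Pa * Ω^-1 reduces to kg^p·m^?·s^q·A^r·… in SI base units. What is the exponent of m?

Pa = N/m² (pressure = force per area),
    = kg·m⁻¹·s⁻².
Ω = V/A (resistance = voltage per current),
    = kg·m²·s⁻³·A⁻².
So Ω⁻¹ = kg⁻¹·m⁻²·s³·A².
Combining: Pa·Ω⁻¹ = (kg·m⁻¹·s⁻²) · (kg⁻¹·m⁻²·s³·A²) = m⁻³·s·A².
The exponent of m is -3.

-3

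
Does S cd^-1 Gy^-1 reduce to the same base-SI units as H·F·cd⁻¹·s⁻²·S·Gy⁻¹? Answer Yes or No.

Yes

Left side:
  S = kg⁻¹·m⁻²·s³·A².
  Gy = m²·s⁻².
  So Gy⁻¹ = m⁻²·s².
  Combining: S·cd⁻¹·Gy⁻¹ = (kg⁻¹·m⁻²·s³·A²) · cd⁻¹ · (m⁻²·s²) = kg⁻¹·m⁻⁴·s⁵·A²·cd⁻¹.
Right side:
  H = Wb/A (inductance = flux per current),
      = kg·m²·s⁻²·A⁻².
  F = C/V (capacitance = charge per voltage),
      = A·s/(kg·m²·s⁻³·A⁻¹) (substituting C and V),
      = kg⁻¹·m⁻²·s⁴·A².
  S = 1/Ω (conductance is reciprocal resistance),
      = kg⁻¹·m⁻²·s³·A².
  Gy = J/kg (absorbed dose = energy per mass),
      = m²·s⁻².
  So Gy⁻¹ = m⁻²·s².
  Combining: H·F·cd⁻¹·s⁻²·S·Gy⁻¹ = (kg·m²·s⁻²·A⁻²) · (kg⁻¹·m⁻²·s⁴·A²) · cd⁻¹ · s⁻² · (kg⁻¹·m⁻²·s³·A²) · (m⁻²·s²) = kg⁻¹·m⁻⁴·s⁵·A²·cd⁻¹.
Both reduce to kg⁻¹·m⁻⁴·s⁵·A²·cd⁻¹.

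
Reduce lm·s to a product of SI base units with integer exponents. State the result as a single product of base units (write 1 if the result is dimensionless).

s·cd

lm = cd·sr = cd (luminous flux; sr is dimensionless).
Combining: lm·s = cd · s = s·cd.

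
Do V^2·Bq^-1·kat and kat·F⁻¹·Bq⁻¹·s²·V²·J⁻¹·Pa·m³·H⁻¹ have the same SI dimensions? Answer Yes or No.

Yes

Left side:
  V = W/A (potential = power per current),
      = kg·m²·s⁻³·A⁻¹.
  So V² = kg²·m⁴·s⁻⁶·A⁻².
  Bq = 1/s = s⁻¹ (activity is decays per second).
  So Bq⁻¹ = s.
  kat = mol/s = s⁻¹·mol (catalytic activity).
  Combining: V²·Bq⁻¹·kat = (kg²·m⁴·s⁻⁶·A⁻²) · s · (s⁻¹·mol) = kg²·m⁴·s⁻⁶·A⁻²·mol.
Right side:
  kat = mol/s = s⁻¹·mol (catalytic activity).
  F = C/V (capacitance = charge per voltage),
      = A·s/(kg·m²·s⁻³·A⁻¹) (substituting C and V),
      = kg⁻¹·m⁻²·s⁴·A².
  So F⁻¹ = kg·m²·s⁻⁴·A⁻².
  Bq = 1/s = s⁻¹ (activity is decays per second).
  So Bq⁻¹ = s.
  V = W/A (potential = power per current),
      = kg·m²·s⁻³·A⁻¹.
  So V² = kg²·m⁴·s⁻⁶·A⁻².
  J = N·m (work = force × distance),
      = kg·m²·s⁻².
  So J⁻¹ = kg⁻¹·m⁻²·s².
  Pa = N/m² (pressure = force per area),
      = kg·m⁻¹·s⁻².
  H = Wb/A (inductance = flux per current),
      = kg·m²·s⁻²·A⁻².
  So H⁻¹ = kg⁻¹·m⁻²·s²·A².
  Combining: kat·F⁻¹·Bq⁻¹·s²·V²·J⁻¹·Pa·m³·H⁻¹ = (s⁻¹·mol) · (kg·m²·s⁻⁴·A⁻²) · s · s² · (kg²·m⁴·s⁻⁶·A⁻²) · (kg⁻¹·m⁻²·s²) · (kg·m⁻¹·s⁻²) · m³ · (kg⁻¹·m⁻²·s²·A²) = kg²·m⁴·s⁻⁶·A⁻²·mol.
Both reduce to kg²·m⁴·s⁻⁶·A⁻²·mol.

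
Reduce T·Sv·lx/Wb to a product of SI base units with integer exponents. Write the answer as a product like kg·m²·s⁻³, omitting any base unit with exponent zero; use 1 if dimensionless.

m⁻²·s⁻²·cd

T = Wb/m² (flux density = flux per area),
    = kg·s⁻²·A⁻¹.
Sv = J/kg (equivalent dose = energy per mass),
    = m²·s⁻².
Wb = V·s (flux: a volt is a weber per second),
    = kg·m²·s⁻²·A⁻¹.
So Wb⁻¹ = kg⁻¹·m⁻²·s²·A.
lx = lm/m² (illuminance = luminous flux per area),
    = m⁻²·cd.
Combining: T·Sv·Wb⁻¹·lx = (kg·s⁻²·A⁻¹) · (m²·s⁻²) · (kg⁻¹·m⁻²·s²·A) · (m⁻²·cd) = m⁻²·s⁻²·cd.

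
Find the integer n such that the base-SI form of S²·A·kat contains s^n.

S = 1/Ω (conductance is reciprocal resistance),
    = kg⁻¹·m⁻²·s³·A².
So S² = kg⁻²·m⁻⁴·s⁶·A⁴.
kat = mol/s = s⁻¹·mol (catalytic activity).
Combining: S²·A·kat = (kg⁻²·m⁻⁴·s⁶·A⁴) · A · (s⁻¹·mol) = kg⁻²·m⁻⁴·s⁵·A⁵·mol.
The exponent of s is 5.

5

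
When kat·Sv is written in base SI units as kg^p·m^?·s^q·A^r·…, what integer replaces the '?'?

kat = mol/s = s⁻¹·mol (catalytic activity).
Sv = J/kg (equivalent dose = energy per mass),
    = m²·s⁻².
Combining: kat·Sv = (s⁻¹·mol) · (m²·s⁻²) = m²·s⁻³·mol.
The exponent of m is 2.

2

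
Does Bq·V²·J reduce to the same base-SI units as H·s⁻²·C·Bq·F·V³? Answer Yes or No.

Left side:
  Bq = s⁻¹.
  V = kg·m²·s⁻³·A⁻¹.
  So V² = kg²·m⁴·s⁻⁶·A⁻².
  J = kg·m²·s⁻².
  Combining: Bq·V²·J = s⁻¹ · (kg²·m⁴·s⁻⁶·A⁻²) · (kg·m²·s⁻²) = kg³·m⁶·s⁻⁹·A⁻².
Right side:
  H = Wb/A (inductance = flux per current),
      = kg·m²·s⁻²·A⁻².
  C = A·s = s·A (charge = current × time).
  Bq = 1/s = s⁻¹ (activity is decays per second).
  F = C/V (capacitance = charge per voltage),
      = A·s/(kg·m²·s⁻³·A⁻¹) (substituting C and V),
      = kg⁻¹·m⁻²·s⁴·A².
  V = W/A (potential = power per current),
      = kg·m²·s⁻³·A⁻¹.
  So V³ = kg³·m⁶·s⁻⁹·A⁻³.
  Combining: H·s⁻²·C·Bq·F·V³ = (kg·m²·s⁻²·A⁻²) · s⁻² · (s·A) · s⁻¹ · (kg⁻¹·m⁻²·s⁴·A²) · (kg³·m⁶·s⁻⁹·A⁻³) = kg³·m⁶·s⁻⁹·A⁻².
Both reduce to kg³·m⁶·s⁻⁹·A⁻².

Yes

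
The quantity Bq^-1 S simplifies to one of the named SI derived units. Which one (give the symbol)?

Bq = s⁻¹.
So Bq⁻¹ = s.
S = kg⁻¹·m⁻²·s³·A².
Combining: Bq⁻¹·S = s · (kg⁻¹·m⁻²·s³·A²) = kg⁻¹·m⁻²·s⁴·A².
kg⁻¹·m⁻²·s⁴·A² is the base-SI form of the farad.

F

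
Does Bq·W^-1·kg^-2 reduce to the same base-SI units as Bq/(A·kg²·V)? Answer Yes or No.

Left side:
  Bq = 1/s = s⁻¹ (activity is decays per second).
  W = J/s (power = energy per time),
      = kg·m²·s⁻³.
  So W⁻¹ = kg⁻¹·m⁻²·s³.
  Combining: Bq·W⁻¹·kg⁻² = s⁻¹ · (kg⁻¹·m⁻²·s³) · kg⁻² = kg⁻³·m⁻²·s².
Right side:
  Bq = 1/s = s⁻¹ (activity is decays per second).
  V = W/A (potential = power per current),
      = kg·m²·s⁻³·A⁻¹.
  So V⁻¹ = kg⁻¹·m⁻²·s³·A.
  Combining: A⁻¹·Bq·kg⁻²·V⁻¹ = A⁻¹ · s⁻¹ · kg⁻² · (kg⁻¹·m⁻²·s³·A) = kg⁻³·m⁻²·s².
Both reduce to kg⁻³·m⁻²·s².

Yes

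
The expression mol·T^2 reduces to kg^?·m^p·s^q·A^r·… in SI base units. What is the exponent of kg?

2

T = Wb/m² (flux density = flux per area),
    = kg·s⁻²·A⁻¹.
So T² = kg²·s⁻⁴·A⁻².
Combining: mol·T² = mol · (kg²·s⁻⁴·A⁻²) = kg²·s⁻⁴·A⁻²·mol.
The exponent of kg is 2.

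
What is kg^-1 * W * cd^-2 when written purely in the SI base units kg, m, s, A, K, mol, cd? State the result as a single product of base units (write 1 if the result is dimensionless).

m²·s⁻³·cd⁻²

W = kg·m²·s⁻³.
Combining: kg⁻¹·W·cd⁻² = kg⁻¹ · (kg·m²·s⁻³) · cd⁻² = m²·s⁻³·cd⁻².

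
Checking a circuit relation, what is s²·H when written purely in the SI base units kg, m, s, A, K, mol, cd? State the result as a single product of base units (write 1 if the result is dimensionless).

kg·m²·A⁻²

H = Wb/A (inductance = flux per current),
    = kg·m²·s⁻²·A⁻².
Combining: s²·H = s² · (kg·m²·s⁻²·A⁻²) = kg·m²·A⁻².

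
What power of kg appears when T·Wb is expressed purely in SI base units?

T = kg·s⁻²·A⁻¹.
Wb = kg·m²·s⁻²·A⁻¹.
Combining: T·Wb = (kg·s⁻²·A⁻¹) · (kg·m²·s⁻²·A⁻¹) = kg²·m²·s⁻⁴·A⁻².
The exponent of kg is 2.

2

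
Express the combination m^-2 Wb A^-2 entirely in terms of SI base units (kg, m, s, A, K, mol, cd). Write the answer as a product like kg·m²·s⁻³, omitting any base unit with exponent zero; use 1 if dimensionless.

kg·s⁻²·A⁻³

Wb = V·s (flux: a volt is a weber per second),
    = kg·m²·s⁻²·A⁻¹.
Combining: m⁻²·Wb·A⁻² = m⁻² · (kg·m²·s⁻²·A⁻¹) · A⁻² = kg·s⁻²·A⁻³.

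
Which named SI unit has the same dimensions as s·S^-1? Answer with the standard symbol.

H

S = 1/Ω (conductance is reciprocal resistance),
    = kg⁻¹·m⁻²·s³·A².
So S⁻¹ = kg·m²·s⁻³·A⁻².
Combining: s·S⁻¹ = s · (kg·m²·s⁻³·A⁻²) = kg·m²·s⁻²·A⁻².
kg·m²·s⁻²·A⁻² is the base-SI form of the henry.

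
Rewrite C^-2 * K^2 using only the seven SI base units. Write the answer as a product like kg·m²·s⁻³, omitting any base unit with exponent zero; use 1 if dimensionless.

s⁻²·A⁻²·K²

C = A·s = s·A (charge = current × time).
So C⁻² = s⁻²·A⁻².
Combining: C⁻²·K² = (s⁻²·A⁻²) · K² = s⁻²·A⁻²·K².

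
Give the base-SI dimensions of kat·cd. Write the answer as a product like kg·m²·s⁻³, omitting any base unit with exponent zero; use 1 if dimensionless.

s⁻¹·mol·cd

kat = mol/s = s⁻¹·mol (catalytic activity).
Combining: kat·cd = (s⁻¹·mol) · cd = s⁻¹·mol·cd.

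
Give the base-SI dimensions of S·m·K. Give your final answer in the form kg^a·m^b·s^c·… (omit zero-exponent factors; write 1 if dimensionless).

S = kg⁻¹·m⁻²·s³·A².
Combining: S·m·K = (kg⁻¹·m⁻²·s³·A²) · m · K = kg⁻¹·m⁻¹·s³·A²·K.

kg⁻¹·m⁻¹·s³·A²·K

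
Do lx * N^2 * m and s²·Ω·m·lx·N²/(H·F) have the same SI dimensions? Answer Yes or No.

No

Left side:
  lx = lm/m² (illuminance = luminous flux per area),
      = m⁻²·cd.
  N = kg·m/s² = kg·m·s⁻² (force = mass × acceleration).
  So N² = kg²·m²·s⁻⁴.
  Combining: lx·N²·m = (m⁻²·cd) · (kg²·m²·s⁻⁴) · m = kg²·m·s⁻⁴·cd.
Right side:
  H = Wb/A (inductance = flux per current),
      = kg·m²·s⁻²·A⁻².
  So H⁻¹ = kg⁻¹·m⁻²·s²·A².
  F = C/V (capacitance = charge per voltage),
      = A·s/(kg·m²·s⁻³·A⁻¹) (substituting C and V),
      = kg⁻¹·m⁻²·s⁴·A².
  So F⁻¹ = kg·m²·s⁻⁴·A⁻².
  Ω = V/A (resistance = voltage per current),
      = kg·m²·s⁻³·A⁻².
  lx = lm/m² (illuminance = luminous flux per area),
      = m⁻²·cd.
  N = kg·m/s² = kg·m·s⁻² (force = mass × acceleration).
  So N² = kg²·m²·s⁻⁴.
  Combining: H⁻¹·s²·F⁻¹·Ω·m·lx·N² = (kg⁻¹·m⁻²·s²·A²) · s² · (kg·m²·s⁻⁴·A⁻²) · (kg·m²·s⁻³·A⁻²) · m · (m⁻²·cd) · (kg²·m²·s⁻⁴) = kg³·m³·s⁻⁷·A⁻²·cd.
Left is kg²·m·s⁻⁴·cd; right is kg³·m³·s⁻⁷·A⁻²·cd — different.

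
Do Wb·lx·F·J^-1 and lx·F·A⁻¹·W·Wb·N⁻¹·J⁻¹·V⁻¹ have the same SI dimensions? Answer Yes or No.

No

Left side:
  Wb = kg·m²·s⁻²·A⁻¹.
  lx = m⁻²·cd.
  F = kg⁻¹·m⁻²·s⁴·A².
  J = kg·m²·s⁻².
  So J⁻¹ = kg⁻¹·m⁻²·s².
  Combining: Wb·lx·F·J⁻¹ = (kg·m²·s⁻²·A⁻¹) · (m⁻²·cd) · (kg⁻¹·m⁻²·s⁴·A²) · (kg⁻¹·m⁻²·s²) = kg⁻¹·m⁻⁴·s⁴·A·cd.
Right side:
  lx = lm/m² (illuminance = luminous flux per area),
      = m⁻²·cd.
  F = C/V (capacitance = charge per voltage),
      = A·s/(kg·m²·s⁻³·A⁻¹) (substituting C and V),
      = kg⁻¹·m⁻²·s⁴·A².
  W = J/s (power = energy per time),
      = kg·m²·s⁻³.
  Wb = V·s (flux: a volt is a weber per second),
      = kg·m²·s⁻²·A⁻¹.
  N = kg·m/s² = kg·m·s⁻² (force = mass × acceleration).
  So N⁻¹ = kg⁻¹·m⁻¹·s².
  J = N·m (work = force × distance),
      = kg·m²·s⁻².
  So J⁻¹ = kg⁻¹·m⁻²·s².
  V = W/A (potential = power per current),
      = kg·m²·s⁻³·A⁻¹.
  So V⁻¹ = kg⁻¹·m⁻²·s³·A.
  Combining: lx·F·A⁻¹·W·Wb·N⁻¹·J⁻¹·V⁻¹ = (m⁻²·cd) · (kg⁻¹·m⁻²·s⁴·A²) · A⁻¹ · (kg·m²·s⁻³) · (kg·m²·s⁻²·A⁻¹) · (kg⁻¹·m⁻¹·s²) · (kg⁻¹·m⁻²·s²) · (kg⁻¹·m⁻²·s³·A) = kg⁻²·m⁻⁵·s⁶·A·cd.
Left is kg⁻¹·m⁻⁴·s⁴·A·cd; right is kg⁻²·m⁻⁵·s⁶·A·cd — different.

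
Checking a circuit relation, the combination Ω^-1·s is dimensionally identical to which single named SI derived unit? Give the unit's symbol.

Ω = kg·m²·s⁻³·A⁻².
So Ω⁻¹ = kg⁻¹·m⁻²·s³·A².
Combining: Ω⁻¹·s = (kg⁻¹·m⁻²·s³·A²) · s = kg⁻¹·m⁻²·s⁴·A².
kg⁻¹·m⁻²·s⁴·A² is the base-SI form of the farad.

F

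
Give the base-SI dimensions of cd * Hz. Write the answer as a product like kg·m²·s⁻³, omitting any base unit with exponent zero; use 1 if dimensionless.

Hz = s⁻¹.
Combining: cd·Hz = cd · s⁻¹ = s⁻¹·cd.

s⁻¹·cd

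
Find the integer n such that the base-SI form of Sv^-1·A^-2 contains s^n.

2

Sv = J/kg (equivalent dose = energy per mass),
    = m²·s⁻².
So Sv⁻¹ = m⁻²·s².
Combining: Sv⁻¹·A⁻² = (m⁻²·s²) · A⁻² = m⁻²·s²·A⁻².
The exponent of s is 2.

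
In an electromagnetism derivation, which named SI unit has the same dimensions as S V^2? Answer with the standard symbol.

S = 1/Ω (conductance is reciprocal resistance),
    = kg⁻¹·m⁻²·s³·A².
V = W/A (potential = power per current),
    = kg·m²·s⁻³·A⁻¹.
So V² = kg²·m⁴·s⁻⁶·A⁻².
Combining: S·V² = (kg⁻¹·m⁻²·s³·A²) · (kg²·m⁴·s⁻⁶·A⁻²) = kg·m²·s⁻³.
kg·m²·s⁻³ is the base-SI form of the watt.

W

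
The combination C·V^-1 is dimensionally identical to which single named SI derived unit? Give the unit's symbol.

C = s·A.
V = kg·m²·s⁻³·A⁻¹.
So V⁻¹ = kg⁻¹·m⁻²·s³·A.
Combining: C·V⁻¹ = (s·A) · (kg⁻¹·m⁻²·s³·A) = kg⁻¹·m⁻²·s⁴·A².
kg⁻¹·m⁻²·s⁴·A² is the base-SI form of the farad.

F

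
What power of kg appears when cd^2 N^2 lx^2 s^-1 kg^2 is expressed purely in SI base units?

4

N = kg·m·s⁻².
So N² = kg²·m²·s⁻⁴.
lx = m⁻²·cd.
So lx² = m⁻⁴·cd².
Combining: cd²·N²·lx²·s⁻¹·kg² = cd² · (kg²·m²·s⁻⁴) · (m⁻⁴·cd²) · s⁻¹ · kg² = kg⁴·m⁻²·s⁻⁵·cd⁴.
The exponent of kg is 4.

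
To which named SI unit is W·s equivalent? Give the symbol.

J

W = kg·m²·s⁻³.
Combining: W·s = (kg·m²·s⁻³) · s = kg·m²·s⁻².
kg·m²·s⁻² is the base-SI form of the joule.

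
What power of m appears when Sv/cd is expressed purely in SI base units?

2

Sv = J/kg (equivalent dose = energy per mass),
    = m²·s⁻².
Combining: cd⁻¹·Sv = cd⁻¹ · (m²·s⁻²) = m²·s⁻²·cd⁻¹.
The exponent of m is 2.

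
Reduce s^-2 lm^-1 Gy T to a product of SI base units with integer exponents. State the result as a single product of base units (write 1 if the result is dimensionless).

kg·m²·s⁻⁶·A⁻¹·cd⁻¹

lm = cd.
So lm⁻¹ = cd⁻¹.
Gy = m²·s⁻².
T = kg·s⁻²·A⁻¹.
Combining: s⁻²·lm⁻¹·Gy·T = s⁻² · cd⁻¹ · (m²·s⁻²) · (kg·s⁻²·A⁻¹) = kg·m²·s⁻⁶·A⁻¹·cd⁻¹.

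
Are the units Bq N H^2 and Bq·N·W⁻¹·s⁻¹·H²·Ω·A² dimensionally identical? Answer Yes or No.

No

Left side:
  Bq = s⁻¹.
  N = kg·m·s⁻².
  H = kg·m²·s⁻²·A⁻².
  So H² = kg²·m⁴·s⁻⁴·A⁻⁴.
  Combining: Bq·N·H² = s⁻¹ · (kg·m·s⁻²) · (kg²·m⁴·s⁻⁴·A⁻⁴) = kg³·m⁵·s⁻⁷·A⁻⁴.
Right side:
  Bq = s⁻¹.
  N = kg·m·s⁻².
  W = kg·m²·s⁻³.
  So W⁻¹ = kg⁻¹·m⁻²·s³.
  H = kg·m²·s⁻²·A⁻².
  So H² = kg²·m⁴·s⁻⁴·A⁻⁴.
  Ω = kg·m²·s⁻³·A⁻².
  Combining: Bq·N·W⁻¹·s⁻¹·H²·Ω·A² = s⁻¹ · (kg·m·s⁻²) · (kg⁻¹·m⁻²·s³) · s⁻¹ · (kg²·m⁴·s⁻⁴·A⁻⁴) · (kg·m²·s⁻³·A⁻²) · A² = kg³·m⁵·s⁻⁸·A⁻⁴.
Left is kg³·m⁵·s⁻⁷·A⁻⁴; right is kg³·m⁵·s⁻⁸·A⁻⁴ — different.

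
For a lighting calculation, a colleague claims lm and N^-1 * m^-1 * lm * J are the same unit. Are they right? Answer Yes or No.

Yes

Left side:
  lm = cd.
Right side:
  N = kg·m·s⁻².
  So N⁻¹ = kg⁻¹·m⁻¹·s².
  lm = cd.
  J = kg·m²·s⁻².
  Combining: N⁻¹·m⁻¹·lm·J = (kg⁻¹·m⁻¹·s²) · m⁻¹ · cd · (kg·m²·s⁻²) = cd.
Both reduce to cd.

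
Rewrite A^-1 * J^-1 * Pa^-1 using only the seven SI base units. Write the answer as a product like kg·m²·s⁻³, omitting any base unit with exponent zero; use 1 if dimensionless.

J = N·m (work = force × distance),
    = kg·m²·s⁻².
So J⁻¹ = kg⁻¹·m⁻²·s².
Pa = N/m² (pressure = force per area),
    = kg·m⁻¹·s⁻².
So Pa⁻¹ = kg⁻¹·m·s².
Combining: A⁻¹·J⁻¹·Pa⁻¹ = A⁻¹ · (kg⁻¹·m⁻²·s²) · (kg⁻¹·m·s²) = kg⁻²·m⁻¹·s⁴·A⁻¹.

kg⁻²·m⁻¹·s⁴·A⁻¹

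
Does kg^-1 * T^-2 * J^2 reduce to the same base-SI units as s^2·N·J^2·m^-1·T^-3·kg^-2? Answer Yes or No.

Left side:
  T = kg·s⁻²·A⁻¹.
  So T⁻² = kg⁻²·s⁴·A².
  J = kg·m²·s⁻².
  So J² = kg²·m⁴·s⁻⁴.
  Combining: kg⁻¹·T⁻²·J² = kg⁻¹ · (kg⁻²·s⁴·A²) · (kg²·m⁴·s⁻⁴) = kg⁻¹·m⁴·A².
Right side:
  N = kg·m/s² = kg·m·s⁻² (force = mass × acceleration).
  J = N·m (work = force × distance),
      = kg·m²·s⁻².
  So J² = kg²·m⁴·s⁻⁴.
  T = Wb/m² (flux density = flux per area),
      = kg·s⁻²·A⁻¹.
  So T⁻³ = kg⁻³·s⁶·A³.
  Combining: s²·N·J²·m⁻¹·T⁻³·kg⁻² = s² · (kg·m·s⁻²) · (kg²·m⁴·s⁻⁴) · m⁻¹ · (kg⁻³·s⁶·A³) · kg⁻² = kg⁻²·m⁴·s²·A³.
Left is kg⁻¹·m⁴·A²; right is kg⁻²·m⁴·s²·A³ — different.

No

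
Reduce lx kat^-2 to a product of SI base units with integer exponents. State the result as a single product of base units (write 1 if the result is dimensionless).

m⁻²·s²·mol⁻²·cd

lx = lm/m² (illuminance = luminous flux per area),
    = m⁻²·cd.
kat = mol/s = s⁻¹·mol (catalytic activity).
So kat⁻² = s²·mol⁻².
Combining: lx·kat⁻² = (m⁻²·cd) · (s²·mol⁻²) = m⁻²·s²·mol⁻²·cd.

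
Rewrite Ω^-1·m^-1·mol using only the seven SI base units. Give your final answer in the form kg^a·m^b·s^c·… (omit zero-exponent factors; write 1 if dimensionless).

kg⁻¹·m⁻³·s³·A²·mol

Ω = kg·m²·s⁻³·A⁻².
So Ω⁻¹ = kg⁻¹·m⁻²·s³·A².
Combining: Ω⁻¹·m⁻¹·mol = (kg⁻¹·m⁻²·s³·A²) · m⁻¹ · mol = kg⁻¹·m⁻³·s³·A²·mol.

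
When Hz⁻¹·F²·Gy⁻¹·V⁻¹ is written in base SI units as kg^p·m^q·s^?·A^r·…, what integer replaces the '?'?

14

Hz = 1/s = s⁻¹ (frequency is cycles per second).
So Hz⁻¹ = s.
F = C/V (capacitance = charge per voltage),
    = A·s/(kg·m²·s⁻³·A⁻¹) (substituting C and V),
    = kg⁻¹·m⁻²·s⁴·A².
So F² = kg⁻²·m⁻⁴·s⁸·A⁴.
Gy = J/kg (absorbed dose = energy per mass),
    = m²·s⁻².
So Gy⁻¹ = m⁻²·s².
V = W/A (potential = power per current),
    = kg·m²·s⁻³·A⁻¹.
So V⁻¹ = kg⁻¹·m⁻²·s³·A.
Combining: Hz⁻¹·F²·Gy⁻¹·V⁻¹ = s · (kg⁻²·m⁻⁴·s⁸·A⁴) · (m⁻²·s²) · (kg⁻¹·m⁻²·s³·A) = kg⁻³·m⁻⁸·s¹⁴·A⁵.
The exponent of s is 14.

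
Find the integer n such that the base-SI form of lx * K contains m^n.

lx = m⁻²·cd.
Combining: lx·K = (m⁻²·cd) · K = m⁻²·K·cd.
The exponent of m is -2.

-2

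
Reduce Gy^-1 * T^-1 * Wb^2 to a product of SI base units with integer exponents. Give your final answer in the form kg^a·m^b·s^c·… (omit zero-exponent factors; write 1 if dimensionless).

kg·m²·A⁻¹

Gy = J/kg (absorbed dose = energy per mass),
    = m²·s⁻².
So Gy⁻¹ = m⁻²·s².
T = Wb/m² (flux density = flux per area),
    = kg·s⁻²·A⁻¹.
So T⁻¹ = kg⁻¹·s²·A.
Wb = V·s (flux: a volt is a weber per second),
    = kg·m²·s⁻²·A⁻¹.
So Wb² = kg²·m⁴·s⁻⁴·A⁻².
Combining: Gy⁻¹·T⁻¹·Wb² = (m⁻²·s²) · (kg⁻¹·s²·A) · (kg²·m⁴·s⁻⁴·A⁻²) = kg·m²·A⁻¹.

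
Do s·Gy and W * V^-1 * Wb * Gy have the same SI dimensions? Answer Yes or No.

No

Left side:
  Gy = m²·s⁻².
  Combining: s·Gy = s · (m²·s⁻²) = m²·s⁻¹.
Right side:
  W = J/s (power = energy per time),
      = kg·m²·s⁻³.
  V = W/A (potential = power per current),
      = kg·m²·s⁻³·A⁻¹.
  So V⁻¹ = kg⁻¹·m⁻²·s³·A.
  Wb = V·s (flux: a volt is a weber per second),
      = kg·m²·s⁻²·A⁻¹.
  Gy = J/kg (absorbed dose = energy per mass),
      = m²·s⁻².
  Combining: W·V⁻¹·Wb·Gy = (kg·m²·s⁻³) · (kg⁻¹·m⁻²·s³·A) · (kg·m²·s⁻²·A⁻¹) · (m²·s⁻²) = kg·m⁴·s⁻⁴.
Left is m²·s⁻¹; right is kg·m⁴·s⁻⁴ — different.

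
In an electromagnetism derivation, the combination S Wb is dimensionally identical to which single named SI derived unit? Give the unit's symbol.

S = kg⁻¹·m⁻²·s³·A².
Wb = kg·m²·s⁻²·A⁻¹.
Combining: S·Wb = (kg⁻¹·m⁻²·s³·A²) · (kg·m²·s⁻²·A⁻¹) = s·A.
s·A is the base-SI form of the coulomb.

C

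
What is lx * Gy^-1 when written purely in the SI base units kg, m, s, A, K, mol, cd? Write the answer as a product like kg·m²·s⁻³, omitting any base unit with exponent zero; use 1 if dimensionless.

m⁻⁴·s²·cd

lx = m⁻²·cd.
Gy = m²·s⁻².
So Gy⁻¹ = m⁻²·s².
Combining: lx·Gy⁻¹ = (m⁻²·cd) · (m⁻²·s²) = m⁻⁴·s²·cd.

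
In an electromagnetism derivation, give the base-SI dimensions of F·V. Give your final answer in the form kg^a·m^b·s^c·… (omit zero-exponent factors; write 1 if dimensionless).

F = C/V (capacitance = charge per voltage),
    = A·s/(kg·m²·s⁻³·A⁻¹) (substituting C and V),
    = kg⁻¹·m⁻²·s⁴·A².
V = W/A (potential = power per current),
    = kg·m²·s⁻³·A⁻¹.
Combining: F·V = (kg⁻¹·m⁻²·s⁴·A²) · (kg·m²·s⁻³·A⁻¹) = s·A.

s·A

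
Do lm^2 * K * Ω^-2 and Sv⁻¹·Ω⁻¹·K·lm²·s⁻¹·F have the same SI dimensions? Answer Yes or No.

No

Left side:
  lm = cd.
  So lm² = cd².
  Ω = kg·m²·s⁻³·A⁻².
  So Ω⁻² = kg⁻²·m⁻⁴·s⁶·A⁴.
  Combining: lm²·K·Ω⁻² = cd² · K · (kg⁻²·m⁻⁴·s⁶·A⁴) = kg⁻²·m⁻⁴·s⁶·A⁴·K·cd².
Right side:
  Sv = m²·s⁻².
  So Sv⁻¹ = m⁻²·s².
  Ω = kg·m²·s⁻³·A⁻².
  So Ω⁻¹ = kg⁻¹·m⁻²·s³·A².
  lm = cd.
  So lm² = cd².
  F = kg⁻¹·m⁻²·s⁴·A².
  Combining: Sv⁻¹·Ω⁻¹·K·lm²·s⁻¹·F = (m⁻²·s²) · (kg⁻¹·m⁻²·s³·A²) · K · cd² · s⁻¹ · (kg⁻¹·m⁻²·s⁴·A²) = kg⁻²·m⁻⁶·s⁸·A⁴·K·cd².
Left is kg⁻²·m⁻⁴·s⁶·A⁴·K·cd²; right is kg⁻²·m⁻⁶·s⁸·A⁴·K·cd² — different.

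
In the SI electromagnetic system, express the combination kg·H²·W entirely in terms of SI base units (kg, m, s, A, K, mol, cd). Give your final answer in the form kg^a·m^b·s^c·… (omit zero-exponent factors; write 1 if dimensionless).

kg⁴·m⁶·s⁻⁷·A⁻⁴

H = Wb/A (inductance = flux per current),
    = kg·m²·s⁻²·A⁻².
So H² = kg²·m⁴·s⁻⁴·A⁻⁴.
W = J/s (power = energy per time),
    = kg·m²·s⁻³.
Combining: kg·H²·W = kg · (kg²·m⁴·s⁻⁴·A⁻⁴) · (kg·m²·s⁻³) = kg⁴·m⁶·s⁻⁷·A⁻⁴.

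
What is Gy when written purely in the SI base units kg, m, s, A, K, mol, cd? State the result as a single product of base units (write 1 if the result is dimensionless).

Gy = m²·s⁻².

m²·s⁻²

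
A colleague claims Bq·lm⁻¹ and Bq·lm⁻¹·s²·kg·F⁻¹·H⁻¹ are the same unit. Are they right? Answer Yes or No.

No

Left side:
  Bq = s⁻¹.
  lm = cd.
  So lm⁻¹ = cd⁻¹.
  Combining: Bq·lm⁻¹ = s⁻¹ · cd⁻¹ = s⁻¹·cd⁻¹.
Right side:
  Bq = s⁻¹.
  lm = cd.
  So lm⁻¹ = cd⁻¹.
  F = kg⁻¹·m⁻²·s⁴·A².
  So F⁻¹ = kg·m²·s⁻⁴·A⁻².
  H = kg·m²·s⁻²·A⁻².
  So H⁻¹ = kg⁻¹·m⁻²·s²·A².
  Combining: Bq·lm⁻¹·s²·kg·F⁻¹·H⁻¹ = s⁻¹ · cd⁻¹ · s² · kg · (kg·m²·s⁻⁴·A⁻²) · (kg⁻¹·m⁻²·s²·A²) = kg·s⁻¹·cd⁻¹.
Left is s⁻¹·cd⁻¹; right is kg·s⁻¹·cd⁻¹ — different.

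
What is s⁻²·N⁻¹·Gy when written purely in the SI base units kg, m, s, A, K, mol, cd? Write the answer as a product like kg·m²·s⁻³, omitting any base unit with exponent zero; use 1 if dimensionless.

kg⁻¹·m·s⁻²

N = kg·m·s⁻².
So N⁻¹ = kg⁻¹·m⁻¹·s².
Gy = m²·s⁻².
Combining: s⁻²·N⁻¹·Gy = s⁻² · (kg⁻¹·m⁻¹·s²) · (m²·s⁻²) = kg⁻¹·m·s⁻².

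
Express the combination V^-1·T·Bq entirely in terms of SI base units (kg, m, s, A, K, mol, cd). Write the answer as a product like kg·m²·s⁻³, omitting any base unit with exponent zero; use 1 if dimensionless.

m⁻²

V = W/A (potential = power per current),
    = kg·m²·s⁻³·A⁻¹.
So V⁻¹ = kg⁻¹·m⁻²·s³·A.
T = Wb/m² (flux density = flux per area),
    = kg·s⁻²·A⁻¹.
Bq = 1/s = s⁻¹ (activity is decays per second).
Combining: V⁻¹·T·Bq = (kg⁻¹·m⁻²·s³·A) · (kg·s⁻²·A⁻¹) · s⁻¹ = m⁻².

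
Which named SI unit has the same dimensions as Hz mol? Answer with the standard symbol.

kat

Hz = 1/s = s⁻¹ (frequency is cycles per second).
Combining: Hz·mol = s⁻¹ · mol = s⁻¹·mol.
s⁻¹·mol is the base-SI form of the katal.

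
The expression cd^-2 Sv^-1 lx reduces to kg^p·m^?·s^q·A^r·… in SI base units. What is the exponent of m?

-4

Sv = J/kg (equivalent dose = energy per mass),
    = m²·s⁻².
So Sv⁻¹ = m⁻²·s².
lx = lm/m² (illuminance = luminous flux per area),
    = m⁻²·cd.
Combining: cd⁻²·Sv⁻¹·lx = cd⁻² · (m⁻²·s²) · (m⁻²·cd) = m⁻⁴·s²·cd⁻¹.
The exponent of m is -4.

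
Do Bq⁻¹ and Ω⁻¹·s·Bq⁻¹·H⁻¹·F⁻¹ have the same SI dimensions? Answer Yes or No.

No

Left side:
  Bq = 1/s = s⁻¹ (activity is decays per second).
  So Bq⁻¹ = s.
Right side:
  Ω = kg·m²·s⁻³·A⁻².
  So Ω⁻¹ = kg⁻¹·m⁻²·s³·A².
  Bq = s⁻¹.
  So Bq⁻¹ = s.
  H = kg·m²·s⁻²·A⁻².
  So H⁻¹ = kg⁻¹·m⁻²·s²·A².
  F = kg⁻¹·m⁻²·s⁴·A².
  So F⁻¹ = kg·m²·s⁻⁴·A⁻².
  Combining: Ω⁻¹·s·Bq⁻¹·H⁻¹·F⁻¹ = (kg⁻¹·m⁻²·s³·A²) · s · s · (kg⁻¹·m⁻²·s²·A²) · (kg·m²·s⁻⁴·A⁻²) = kg⁻¹·m⁻²·s³·A².
Left is s; right is kg⁻¹·m⁻²·s³·A² — different.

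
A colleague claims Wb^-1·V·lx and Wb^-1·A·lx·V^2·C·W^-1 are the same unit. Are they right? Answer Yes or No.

No

Left side:
  Wb = kg·m²·s⁻²·A⁻¹.
  So Wb⁻¹ = kg⁻¹·m⁻²·s²·A.
  V = kg·m²·s⁻³·A⁻¹.
  lx = m⁻²·cd.
  Combining: Wb⁻¹·V·lx = (kg⁻¹·m⁻²·s²·A) · (kg·m²·s⁻³·A⁻¹) · (m⁻²·cd) = m⁻²·s⁻¹·cd.
Right side:
  Wb = V·s (flux: a volt is a weber per second),
      = kg·m²·s⁻²·A⁻¹.
  So Wb⁻¹ = kg⁻¹·m⁻²·s²·A.
  lx = lm/m² (illuminance = luminous flux per area),
      = m⁻²·cd.
  V = W/A (potential = power per current),
      = kg·m²·s⁻³·A⁻¹.
  So V² = kg²·m⁴·s⁻⁶·A⁻².
  C = A·s = s·A (charge = current × time).
  W = J/s (power = energy per time),
      = kg·m²·s⁻³.
  So W⁻¹ = kg⁻¹·m⁻²·s³.
  Combining: Wb⁻¹·A·lx·V²·C·W⁻¹ = (kg⁻¹·m⁻²·s²·A) · A · (m⁻²·cd) · (kg²·m⁴·s⁻⁶·A⁻²) · (s·A) · (kg⁻¹·m⁻²·s³) = m⁻²·A·cd.
Left is m⁻²·s⁻¹·cd; right is m⁻²·A·cd — different.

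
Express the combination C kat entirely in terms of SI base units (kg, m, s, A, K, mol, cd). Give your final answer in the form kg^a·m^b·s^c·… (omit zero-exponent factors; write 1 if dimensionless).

A·mol

C = A·s = s·A (charge = current × time).
kat = mol/s = s⁻¹·mol (catalytic activity).
Combining: C·kat = (s·A) · (s⁻¹·mol) = A·mol.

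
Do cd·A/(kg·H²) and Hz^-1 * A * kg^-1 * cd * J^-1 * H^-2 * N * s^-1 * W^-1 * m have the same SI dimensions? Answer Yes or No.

No

Left side:
  H = Wb/A (inductance = flux per current),
      = kg·m²·s⁻²·A⁻².
  So H⁻² = kg⁻²·m⁻⁴·s⁴·A⁴.
  Combining: kg⁻¹·cd·H⁻²·A = kg⁻¹ · cd · (kg⁻²·m⁻⁴·s⁴·A⁴) · A = kg⁻³·m⁻⁴·s⁴·A⁵·cd.
Right side:
  Hz = 1/s = s⁻¹ (frequency is cycles per second).
  So Hz⁻¹ = s.
  J = N·m (work = force × distance),
      = kg·m²·s⁻².
  So J⁻¹ = kg⁻¹·m⁻²·s².
  H = Wb/A (inductance = flux per current),
      = kg·m²·s⁻²·A⁻².
  So H⁻² = kg⁻²·m⁻⁴·s⁴·A⁴.
  N = kg·m/s² = kg·m·s⁻² (force = mass × acceleration).
  W = J/s (power = energy per time),
      = kg·m²·s⁻³.
  So W⁻¹ = kg⁻¹·m⁻²·s³.
  Combining: Hz⁻¹·A·kg⁻¹·cd·J⁻¹·H⁻²·N·s⁻¹·W⁻¹·m = s · A · kg⁻¹ · cd · (kg⁻¹·m⁻²·s²) · (kg⁻²·m⁻⁴·s⁴·A⁴) · (kg·m·s⁻²) · s⁻¹ · (kg⁻¹·m⁻²·s³) · m = kg⁻⁴·m⁻⁶·s⁷·A⁵·cd.
Left is kg⁻³·m⁻⁴·s⁴·A⁵·cd; right is kg⁻⁴·m⁻⁶·s⁷·A⁵·cd — different.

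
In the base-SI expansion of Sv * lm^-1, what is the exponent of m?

Sv = J/kg (equivalent dose = energy per mass),
    = m²·s⁻².
lm = cd·sr = cd (luminous flux; sr is dimensionless).
So lm⁻¹ = cd⁻¹.
Combining: Sv·lm⁻¹ = (m²·s⁻²) · cd⁻¹ = m²·s⁻²·cd⁻¹.
The exponent of m is 2.

2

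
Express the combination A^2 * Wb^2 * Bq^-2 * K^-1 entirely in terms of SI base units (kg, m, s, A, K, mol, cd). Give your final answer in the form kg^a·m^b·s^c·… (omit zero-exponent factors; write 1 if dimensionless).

kg²·m⁴·s⁻²·K⁻¹

Wb = kg·m²·s⁻²·A⁻¹.
So Wb² = kg²·m⁴·s⁻⁴·A⁻².
Bq = s⁻¹.
So Bq⁻² = s².
Combining: A²·Wb²·Bq⁻²·K⁻¹ = A² · (kg²·m⁴·s⁻⁴·A⁻²) · s² · K⁻¹ = kg²·m⁴·s⁻²·K⁻¹.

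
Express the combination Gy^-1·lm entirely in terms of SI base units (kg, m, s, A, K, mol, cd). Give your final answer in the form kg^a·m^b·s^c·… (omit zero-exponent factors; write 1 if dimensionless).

m⁻²·s²·cd

Gy = m²·s⁻².
So Gy⁻¹ = m⁻²·s².
lm = cd.
Combining: Gy⁻¹·lm = (m⁻²·s²) · cd = m⁻²·s²·cd.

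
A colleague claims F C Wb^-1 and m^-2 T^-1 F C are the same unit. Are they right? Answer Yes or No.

Yes

Left side:
  F = kg⁻¹·m⁻²·s⁴·A².
  C = s·A.
  Wb = kg·m²·s⁻²·A⁻¹.
  So Wb⁻¹ = kg⁻¹·m⁻²·s²·A.
  Combining: F·C·Wb⁻¹ = (kg⁻¹·m⁻²·s⁴·A²) · (s·A) · (kg⁻¹·m⁻²·s²·A) = kg⁻²·m⁻⁴·s⁷·A⁴.
Right side:
  T = Wb/m² (flux density = flux per area),
      = kg·s⁻²·A⁻¹.
  So T⁻¹ = kg⁻¹·s²·A.
  F = C/V (capacitance = charge per voltage),
      = A·s/(kg·m²·s⁻³·A⁻¹) (substituting C and V),
      = kg⁻¹·m⁻²·s⁴·A².
  C = A·s = s·A (charge = current × time).
  Combining: m⁻²·T⁻¹·F·C = m⁻² · (kg⁻¹·s²·A) · (kg⁻¹·m⁻²·s⁴·A²) · (s·A) = kg⁻²·m⁻⁴·s⁷·A⁴.
Both reduce to kg⁻²·m⁻⁴·s⁷·A⁴.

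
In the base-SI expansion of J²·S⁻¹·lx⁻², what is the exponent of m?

J = kg·m²·s⁻².
So J² = kg²·m⁴·s⁻⁴.
S = kg⁻¹·m⁻²·s³·A².
So S⁻¹ = kg·m²·s⁻³·A⁻².
lx = m⁻²·cd.
So lx⁻² = m⁴·cd⁻².
Combining: J²·S⁻¹·lx⁻² = (kg²·m⁴·s⁻⁴) · (kg·m²·s⁻³·A⁻²) · (m⁴·cd⁻²) = kg³·m¹⁰·s⁻⁷·A⁻²·cd⁻².
The exponent of m is 10.

10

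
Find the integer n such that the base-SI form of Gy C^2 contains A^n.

Gy = J/kg (absorbed dose = energy per mass),
    = m²·s⁻².
C = A·s = s·A (charge = current × time).
So C² = s²·A².
Combining: Gy·C² = (m²·s⁻²) · (s²·A²) = m²·A².
The exponent of A is 2.

2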